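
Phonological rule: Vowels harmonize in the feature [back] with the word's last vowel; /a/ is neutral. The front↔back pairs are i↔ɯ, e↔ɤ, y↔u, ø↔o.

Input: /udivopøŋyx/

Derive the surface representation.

/u/ harmonizes with /y/ ([-back]) → [y]
/o/ harmonizes with /y/ ([-back]) → [ø]

[ydivøpøŋyx]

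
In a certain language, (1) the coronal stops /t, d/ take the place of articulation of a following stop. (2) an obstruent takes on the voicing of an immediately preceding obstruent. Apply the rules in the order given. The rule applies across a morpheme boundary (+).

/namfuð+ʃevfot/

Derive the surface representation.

[namfuð+ʒevvot]

Rule 1: no segment meets the rule's conditions; no change.
After rule 1: namfuð+ʃevfot
Rule 2: /ʃ/ after /ð/ (voiced) → [ʒ]
Rule 2: /f/ after /v/ (voiced) → [v]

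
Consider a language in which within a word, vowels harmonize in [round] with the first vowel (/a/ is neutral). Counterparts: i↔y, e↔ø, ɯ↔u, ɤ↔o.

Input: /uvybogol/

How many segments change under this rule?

No segment meets the rule's conditions.

0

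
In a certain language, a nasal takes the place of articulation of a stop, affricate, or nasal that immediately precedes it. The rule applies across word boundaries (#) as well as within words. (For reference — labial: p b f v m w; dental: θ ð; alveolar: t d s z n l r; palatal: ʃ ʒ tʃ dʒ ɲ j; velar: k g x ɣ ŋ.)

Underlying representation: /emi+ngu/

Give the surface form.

[emi+ngu]

no segment meets the rule's conditions; no change.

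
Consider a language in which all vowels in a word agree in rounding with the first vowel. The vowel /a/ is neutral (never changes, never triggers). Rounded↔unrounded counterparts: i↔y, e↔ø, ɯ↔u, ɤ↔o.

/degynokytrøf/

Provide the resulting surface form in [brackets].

/y/ harmonizes with /e/ ([-round]) → [i]
/o/ harmonizes with /e/ ([-round]) → [ɤ]
/y/ harmonizes with /e/ ([-round]) → [i]
/ø/ harmonizes with /e/ ([-round]) → [e]

[deginɤkitref]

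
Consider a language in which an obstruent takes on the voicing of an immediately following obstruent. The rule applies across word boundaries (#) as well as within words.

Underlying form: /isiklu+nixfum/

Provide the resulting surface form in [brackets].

[isiklu+nixfum]

no segment meets the rule's conditions; no change.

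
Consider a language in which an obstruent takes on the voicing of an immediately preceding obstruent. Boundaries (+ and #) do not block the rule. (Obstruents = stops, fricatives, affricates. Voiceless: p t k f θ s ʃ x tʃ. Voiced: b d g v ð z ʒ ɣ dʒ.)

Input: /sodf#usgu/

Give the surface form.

/f/ after /d/ (voiced) → [v]
/g/ after /s/ (voiceless) → [k]

[sodv#usku]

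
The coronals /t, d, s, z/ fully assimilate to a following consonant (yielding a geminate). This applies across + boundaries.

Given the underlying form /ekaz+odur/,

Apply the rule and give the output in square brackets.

[ekaz+odur]

no segment meets the rule's conditions; no change.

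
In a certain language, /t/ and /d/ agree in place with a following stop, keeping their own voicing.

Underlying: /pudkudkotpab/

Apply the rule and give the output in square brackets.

/d/ before /k/ (velar) → [g]
/d/ before /k/ (velar) → [g]
/t/ before /p/ (labial) → [p]

[pugkugkoppab]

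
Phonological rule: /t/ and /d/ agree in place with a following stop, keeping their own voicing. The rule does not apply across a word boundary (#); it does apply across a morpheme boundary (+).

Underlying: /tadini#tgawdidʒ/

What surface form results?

[tadini#kgawdidʒ]

/t/ before /g/ (velar) → [k]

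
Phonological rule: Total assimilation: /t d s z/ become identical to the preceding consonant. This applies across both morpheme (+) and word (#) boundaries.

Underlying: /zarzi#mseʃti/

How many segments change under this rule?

3

/z/ after /r/ → [r] (total assimilation)
/s/ after /m/ → [m] (total assimilation)
/t/ after /ʃ/ → [ʃ] (total assimilation)
3 segments change.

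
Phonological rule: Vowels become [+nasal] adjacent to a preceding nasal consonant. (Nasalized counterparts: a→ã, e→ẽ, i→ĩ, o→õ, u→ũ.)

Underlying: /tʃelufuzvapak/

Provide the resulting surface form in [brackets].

no segment meets the rule's conditions; no change.

[tʃelufuzvapak]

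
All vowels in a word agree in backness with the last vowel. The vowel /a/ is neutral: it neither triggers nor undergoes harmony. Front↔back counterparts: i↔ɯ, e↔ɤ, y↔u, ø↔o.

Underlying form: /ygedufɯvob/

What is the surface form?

/y/ harmonizes with /o/ ([+back]) → [u]
/e/ harmonizes with /o/ ([+back]) → [ɤ]

[ugɤdufɯvob]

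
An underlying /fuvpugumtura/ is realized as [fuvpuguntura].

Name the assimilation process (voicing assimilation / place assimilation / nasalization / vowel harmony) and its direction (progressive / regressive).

/m/→[n].
Each target copies a feature from the following segment, so the direction is regressive.

place assimilation, regressive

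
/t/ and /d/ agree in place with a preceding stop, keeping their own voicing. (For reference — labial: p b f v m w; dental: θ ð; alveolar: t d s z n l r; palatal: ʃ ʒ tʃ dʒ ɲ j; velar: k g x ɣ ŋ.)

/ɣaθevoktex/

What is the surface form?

[ɣaθevokkex]

/t/ after /k/ (velar) → [k]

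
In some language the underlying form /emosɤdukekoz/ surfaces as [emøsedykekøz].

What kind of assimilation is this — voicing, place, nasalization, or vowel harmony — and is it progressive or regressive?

vowel harmony, progressive

/o/→[ø] /ɤ/→[e] /u/→[y] /o/→[ø].
Vowels agree with the first vowel, so the harmony is progressive.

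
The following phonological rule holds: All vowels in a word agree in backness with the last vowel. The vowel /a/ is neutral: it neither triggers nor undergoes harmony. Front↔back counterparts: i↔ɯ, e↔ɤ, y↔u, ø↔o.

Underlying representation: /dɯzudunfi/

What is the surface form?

/ɯ/ harmonizes with /i/ ([-back]) → [i]
/u/ harmonizes with /i/ ([-back]) → [y]
/u/ harmonizes with /i/ ([-back]) → [y]

[dizydynfi]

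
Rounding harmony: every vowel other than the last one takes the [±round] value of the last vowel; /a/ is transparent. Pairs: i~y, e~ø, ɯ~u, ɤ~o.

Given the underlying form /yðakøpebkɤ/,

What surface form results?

/y/ harmonizes with /ɤ/ ([-round]) → [i]
/ø/ harmonizes with /ɤ/ ([-round]) → [e]

[iðakepebkɤ]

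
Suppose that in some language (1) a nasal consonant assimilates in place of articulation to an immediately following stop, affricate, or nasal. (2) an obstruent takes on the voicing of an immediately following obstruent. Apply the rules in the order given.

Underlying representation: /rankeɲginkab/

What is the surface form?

Rule 1: /n/ before /k/ (velar) → [ŋ]
Rule 1: /ɲ/ before /g/ (velar) → [ŋ]
Rule 1: /n/ before /k/ (velar) → [ŋ]
After rule 1: raŋkeŋgiŋkab
Rule 2: no segment meets the rule's conditions; no change.

[raŋkeŋgiŋkab]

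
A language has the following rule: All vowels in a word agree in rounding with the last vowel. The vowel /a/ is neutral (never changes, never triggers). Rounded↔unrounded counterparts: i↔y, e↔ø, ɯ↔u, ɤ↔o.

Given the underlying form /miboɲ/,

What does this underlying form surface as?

[myboɲ]

/i/ harmonizes with /o/ ([+round]) → [y]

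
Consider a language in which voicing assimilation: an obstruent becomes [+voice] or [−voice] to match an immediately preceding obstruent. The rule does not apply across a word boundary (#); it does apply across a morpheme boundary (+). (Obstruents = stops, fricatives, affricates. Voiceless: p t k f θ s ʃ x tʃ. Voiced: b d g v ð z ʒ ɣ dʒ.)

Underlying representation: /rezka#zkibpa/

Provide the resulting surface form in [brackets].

/k/ after /z/ (voiced) → [g]
/k/ after /z/ (voiced) → [g]
/p/ after /b/ (voiced) → [b]

[rezga#zgibba]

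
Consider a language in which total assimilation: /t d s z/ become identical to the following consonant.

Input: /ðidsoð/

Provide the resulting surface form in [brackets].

[ðissoð]

/d/ before /s/ → [s] (total assimilation)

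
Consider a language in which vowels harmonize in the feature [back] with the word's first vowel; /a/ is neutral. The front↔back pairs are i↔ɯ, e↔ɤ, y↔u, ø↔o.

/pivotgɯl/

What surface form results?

[pivøtgil]

/o/ harmonizes with /i/ ([-back]) → [ø]
/ɯ/ harmonizes with /i/ ([-back]) → [i]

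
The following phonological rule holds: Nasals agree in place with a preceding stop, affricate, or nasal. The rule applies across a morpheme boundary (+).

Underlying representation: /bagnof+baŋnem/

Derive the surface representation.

/n/ after /g/ (velar) → [ŋ]
/n/ after /ŋ/ (velar) → [ŋ]

[bagŋof+baŋŋem]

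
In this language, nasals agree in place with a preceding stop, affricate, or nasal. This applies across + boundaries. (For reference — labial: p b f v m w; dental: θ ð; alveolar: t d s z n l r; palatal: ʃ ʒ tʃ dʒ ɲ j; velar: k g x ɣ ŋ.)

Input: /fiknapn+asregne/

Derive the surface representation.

[fikŋapm+asregŋe]

/n/ after /k/ (velar) → [ŋ]
/n/ after /p/ (labial) → [m]
/n/ after /g/ (velar) → [ŋ]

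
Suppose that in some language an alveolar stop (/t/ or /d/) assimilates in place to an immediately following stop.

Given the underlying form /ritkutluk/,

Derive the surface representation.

[rikkutluk]

/t/ before /k/ (velar) → [k]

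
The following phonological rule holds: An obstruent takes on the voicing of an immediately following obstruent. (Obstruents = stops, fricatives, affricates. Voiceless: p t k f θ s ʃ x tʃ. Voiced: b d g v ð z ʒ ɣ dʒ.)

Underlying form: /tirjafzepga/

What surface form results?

/f/ before /z/ (voiced) → [v]
/p/ before /g/ (voiced) → [b]

[tirjavzebga]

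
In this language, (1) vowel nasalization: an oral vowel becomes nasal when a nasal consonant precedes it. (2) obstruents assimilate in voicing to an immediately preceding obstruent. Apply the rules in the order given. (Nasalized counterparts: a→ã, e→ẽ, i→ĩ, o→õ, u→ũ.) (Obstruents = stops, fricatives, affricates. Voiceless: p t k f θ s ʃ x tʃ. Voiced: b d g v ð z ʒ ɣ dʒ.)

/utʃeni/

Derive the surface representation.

Rule 1: /i/ after nasal /n/ → [ĩ]
After rule 1: utʃenĩ
Rule 2: no segment meets the rule's conditions; no change.

[utʃenĩ]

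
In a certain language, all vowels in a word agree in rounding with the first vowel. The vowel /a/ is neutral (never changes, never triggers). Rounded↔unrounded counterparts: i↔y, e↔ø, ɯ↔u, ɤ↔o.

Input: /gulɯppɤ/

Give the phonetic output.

[guluppo]

/ɯ/ harmonizes with /u/ ([+round]) → [u]
/ɤ/ harmonizes with /u/ ([+round]) → [o]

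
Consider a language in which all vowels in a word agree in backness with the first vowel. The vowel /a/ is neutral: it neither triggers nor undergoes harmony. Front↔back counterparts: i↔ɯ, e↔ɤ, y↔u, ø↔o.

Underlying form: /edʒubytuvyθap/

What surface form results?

[edʒybytyvyθap]

/u/ harmonizes with /e/ ([-back]) → [y]
/u/ harmonizes with /e/ ([-back]) → [y]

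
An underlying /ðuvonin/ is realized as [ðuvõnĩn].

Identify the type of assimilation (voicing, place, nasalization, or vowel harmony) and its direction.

/o/→[õ] /i/→[ĩ].
Each target copies a feature from the following segment, so the direction is regressive.

nasalization, regressive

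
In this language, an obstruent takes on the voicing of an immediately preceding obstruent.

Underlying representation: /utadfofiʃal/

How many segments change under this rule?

/f/ after /d/ (voiced) → [v]
1 segment changes.

1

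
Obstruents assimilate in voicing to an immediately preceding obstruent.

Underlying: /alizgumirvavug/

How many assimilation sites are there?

0

No segment meets the rule's conditions.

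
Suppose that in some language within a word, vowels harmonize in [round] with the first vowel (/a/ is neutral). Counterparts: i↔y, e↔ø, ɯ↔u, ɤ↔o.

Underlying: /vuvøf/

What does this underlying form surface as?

no segment meets the rule's conditions; no change.

[vuvøf]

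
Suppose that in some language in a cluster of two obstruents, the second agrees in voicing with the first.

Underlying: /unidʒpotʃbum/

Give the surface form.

[unidʒbotʃpum]

/p/ after /dʒ/ (voiced) → [b]
/b/ after /tʃ/ (voiceless) → [p]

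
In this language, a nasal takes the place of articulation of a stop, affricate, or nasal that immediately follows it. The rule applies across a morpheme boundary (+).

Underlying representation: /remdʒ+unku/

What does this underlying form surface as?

[reɲdʒ+uŋku]

/m/ before /dʒ/ (palatal) → [ɲ]
/n/ before /k/ (velar) → [ŋ]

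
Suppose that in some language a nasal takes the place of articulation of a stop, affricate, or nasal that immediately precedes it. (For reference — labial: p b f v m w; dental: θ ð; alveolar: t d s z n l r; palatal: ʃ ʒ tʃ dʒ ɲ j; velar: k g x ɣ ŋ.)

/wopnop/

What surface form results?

/n/ after /p/ (labial) → [m]

[wopmop]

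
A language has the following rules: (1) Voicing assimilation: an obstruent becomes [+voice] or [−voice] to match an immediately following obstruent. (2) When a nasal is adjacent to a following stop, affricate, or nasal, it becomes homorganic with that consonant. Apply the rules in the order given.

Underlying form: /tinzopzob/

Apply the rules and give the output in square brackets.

Rule 1: /p/ before /z/ (voiced) → [b]
After rule 1: tinzobzob
Rule 2: no segment meets the rule's conditions; no change.

[tinzobzob]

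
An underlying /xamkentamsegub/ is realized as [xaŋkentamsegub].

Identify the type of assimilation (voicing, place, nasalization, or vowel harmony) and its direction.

/m/→[ŋ].
Each target copies a feature from the following segment, so the direction is regressive.

place assimilation, regressive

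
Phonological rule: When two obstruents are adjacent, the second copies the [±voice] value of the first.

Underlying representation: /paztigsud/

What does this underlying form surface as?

[pazdigzud]

/t/ after /z/ (voiced) → [d]
/s/ after /g/ (voiced) → [z]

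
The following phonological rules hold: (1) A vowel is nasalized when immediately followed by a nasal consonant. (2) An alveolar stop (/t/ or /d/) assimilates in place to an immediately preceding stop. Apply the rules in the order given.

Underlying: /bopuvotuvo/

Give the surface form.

[bopuvotuvo]

Rule 1: no segment meets the rule's conditions; no change.
After rule 1: bopuvotuvo
Rule 2: no segment meets the rule's conditions; no change.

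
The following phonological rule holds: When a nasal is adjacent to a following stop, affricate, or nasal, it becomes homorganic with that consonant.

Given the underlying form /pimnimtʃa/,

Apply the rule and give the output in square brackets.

[pinniɲtʃa]

/m/ before /n/ (alveolar) → [n]
/m/ before /tʃ/ (palatal) → [ɲ]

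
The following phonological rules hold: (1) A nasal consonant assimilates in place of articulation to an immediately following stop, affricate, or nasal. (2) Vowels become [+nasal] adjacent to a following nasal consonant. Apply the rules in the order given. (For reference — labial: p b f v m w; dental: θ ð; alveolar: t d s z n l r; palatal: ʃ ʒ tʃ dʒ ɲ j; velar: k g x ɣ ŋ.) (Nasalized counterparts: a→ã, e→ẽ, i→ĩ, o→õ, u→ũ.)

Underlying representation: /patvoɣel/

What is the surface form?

[patvoɣel]

Rule 1: no segment meets the rule's conditions; no change.
After rule 1: patvoɣel
Rule 2: no segment meets the rule's conditions; no change.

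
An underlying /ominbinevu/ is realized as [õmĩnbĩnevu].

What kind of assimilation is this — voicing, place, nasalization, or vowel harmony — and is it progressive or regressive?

nasalization, regressive

/o/→[õ] /i/→[ĩ] /i/→[ĩ].
Each target copies a feature from the following segment, so the direction is regressive.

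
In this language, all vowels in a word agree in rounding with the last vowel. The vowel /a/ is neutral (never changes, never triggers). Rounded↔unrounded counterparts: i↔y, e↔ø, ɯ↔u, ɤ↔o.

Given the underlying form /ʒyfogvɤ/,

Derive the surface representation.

/y/ harmonizes with /ɤ/ ([-round]) → [i]
/o/ harmonizes with /ɤ/ ([-round]) → [ɤ]

[ʒifɤgvɤ]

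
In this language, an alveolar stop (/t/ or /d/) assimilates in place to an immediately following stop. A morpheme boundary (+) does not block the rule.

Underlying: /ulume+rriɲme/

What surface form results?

[ulume+rriɲme]

no segment meets the rule's conditions; no change.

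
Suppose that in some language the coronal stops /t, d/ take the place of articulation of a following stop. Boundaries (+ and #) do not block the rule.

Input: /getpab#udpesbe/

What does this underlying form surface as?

[geppab#ubpesbe]

/t/ before /p/ (labial) → [p]
/d/ before /p/ (labial) → [b]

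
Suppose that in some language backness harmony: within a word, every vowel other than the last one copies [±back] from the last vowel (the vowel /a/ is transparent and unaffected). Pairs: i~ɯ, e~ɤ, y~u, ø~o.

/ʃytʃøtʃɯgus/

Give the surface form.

/y/ harmonizes with /u/ ([+back]) → [u]
/ø/ harmonizes with /u/ ([+back]) → [o]

[ʃutʃotʃɯgus]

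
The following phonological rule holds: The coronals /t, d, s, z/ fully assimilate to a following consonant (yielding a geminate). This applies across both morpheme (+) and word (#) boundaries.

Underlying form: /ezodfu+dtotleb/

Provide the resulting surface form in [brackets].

[ezoffu+ttolleb]

/d/ before /f/ → [f] (total assimilation)
/d/ before /t/ → [t] (total assimilation)
/t/ before /l/ → [l] (total assimilation)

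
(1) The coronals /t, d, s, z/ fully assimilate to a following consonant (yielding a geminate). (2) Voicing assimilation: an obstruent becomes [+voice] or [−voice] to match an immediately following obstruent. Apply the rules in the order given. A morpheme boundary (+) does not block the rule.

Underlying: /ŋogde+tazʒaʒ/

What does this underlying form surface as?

[ŋogde+taʒʒaʒ]

Rule 1: /z/ before /ʒ/ → [ʒ] (total assimilation)
After rule 1: ŋogde+taʒʒaʒ
Rule 2: no segment meets the rule's conditions; no change.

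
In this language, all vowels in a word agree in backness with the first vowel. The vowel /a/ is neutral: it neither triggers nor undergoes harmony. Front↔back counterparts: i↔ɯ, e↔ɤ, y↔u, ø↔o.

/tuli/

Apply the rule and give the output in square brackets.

[tulɯ]

/i/ harmonizes with /u/ ([+back]) → [ɯ]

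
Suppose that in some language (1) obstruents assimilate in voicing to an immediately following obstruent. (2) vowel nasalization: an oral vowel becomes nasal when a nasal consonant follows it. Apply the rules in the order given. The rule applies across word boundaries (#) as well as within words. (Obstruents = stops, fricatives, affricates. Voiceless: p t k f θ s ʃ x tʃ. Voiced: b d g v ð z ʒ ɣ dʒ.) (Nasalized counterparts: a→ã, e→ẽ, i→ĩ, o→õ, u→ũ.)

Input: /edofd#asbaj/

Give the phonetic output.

[edovd#azbaj]

Rule 1: /f/ before /d/ (voiced) → [v]
Rule 1: /s/ before /b/ (voiced) → [z]
After rule 1: edovd#azbaj
Rule 2: no segment meets the rule's conditions; no change.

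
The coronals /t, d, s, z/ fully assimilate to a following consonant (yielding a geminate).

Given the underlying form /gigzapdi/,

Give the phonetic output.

[gigzapdi]

no segment meets the rule's conditions; no change.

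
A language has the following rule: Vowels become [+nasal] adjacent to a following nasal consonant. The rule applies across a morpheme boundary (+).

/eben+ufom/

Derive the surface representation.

[ebẽn+ufõm]

/e/ before nasal /n/ → [ẽ]
/o/ before nasal /m/ → [õ]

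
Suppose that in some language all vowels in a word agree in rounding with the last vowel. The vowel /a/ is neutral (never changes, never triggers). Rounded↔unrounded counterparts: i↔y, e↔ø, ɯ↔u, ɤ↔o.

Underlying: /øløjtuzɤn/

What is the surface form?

[elejtɯzɤn]

/ø/ harmonizes with /ɤ/ ([-round]) → [e]
/ø/ harmonizes with /ɤ/ ([-round]) → [e]
/u/ harmonizes with /ɤ/ ([-round]) → [ɯ]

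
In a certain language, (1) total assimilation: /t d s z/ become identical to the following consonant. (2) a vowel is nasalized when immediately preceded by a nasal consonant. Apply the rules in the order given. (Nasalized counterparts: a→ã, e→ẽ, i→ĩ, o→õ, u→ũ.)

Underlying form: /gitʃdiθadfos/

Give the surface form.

Rule 1: /d/ before /f/ → [f] (total assimilation)
After rule 1: gitʃdiθaffos
Rule 2: no segment meets the rule's conditions; no change.

[gitʃdiθaffos]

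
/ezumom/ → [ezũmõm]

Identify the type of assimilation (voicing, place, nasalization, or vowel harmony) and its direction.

nasalization, regressive

/u/→[ũ] /o/→[õ].
Each target copies a feature from the following segment, so the direction is regressive.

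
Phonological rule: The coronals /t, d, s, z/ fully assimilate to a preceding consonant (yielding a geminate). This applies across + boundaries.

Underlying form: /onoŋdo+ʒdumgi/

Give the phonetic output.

/d/ after /ŋ/ → [ŋ] (total assimilation)
/d/ after /ʒ/ → [ʒ] (total assimilation)

[onoŋŋo+ʒʒumgi]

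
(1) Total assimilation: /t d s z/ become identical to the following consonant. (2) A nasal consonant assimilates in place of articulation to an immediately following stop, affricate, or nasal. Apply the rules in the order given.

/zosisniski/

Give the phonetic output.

[zosinnikki]

Rule 1: /s/ before /n/ → [n] (total assimilation)
Rule 1: /s/ before /k/ → [k] (total assimilation)
After rule 1: zosinnikki
Rule 2: no segment meets the rule's conditions; no change.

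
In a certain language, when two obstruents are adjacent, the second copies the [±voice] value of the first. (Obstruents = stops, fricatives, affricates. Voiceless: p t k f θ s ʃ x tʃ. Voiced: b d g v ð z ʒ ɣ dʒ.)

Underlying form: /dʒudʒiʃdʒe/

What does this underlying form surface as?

[dʒudʒiʃtʃe]

/dʒ/ after /ʃ/ (voiceless) → [tʃ]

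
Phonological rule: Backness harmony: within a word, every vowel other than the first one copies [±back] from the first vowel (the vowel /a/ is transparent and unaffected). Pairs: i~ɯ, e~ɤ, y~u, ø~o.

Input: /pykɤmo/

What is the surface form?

/ɤ/ harmonizes with /y/ ([-back]) → [e]
/o/ harmonizes with /y/ ([-back]) → [ø]

[pykemø]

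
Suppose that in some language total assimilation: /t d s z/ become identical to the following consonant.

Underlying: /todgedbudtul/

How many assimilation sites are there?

/d/ before /g/ → [g] (total assimilation)
/d/ before /b/ → [b] (total assimilation)
/d/ before /t/ → [t] (total assimilation)
3 segments change.

3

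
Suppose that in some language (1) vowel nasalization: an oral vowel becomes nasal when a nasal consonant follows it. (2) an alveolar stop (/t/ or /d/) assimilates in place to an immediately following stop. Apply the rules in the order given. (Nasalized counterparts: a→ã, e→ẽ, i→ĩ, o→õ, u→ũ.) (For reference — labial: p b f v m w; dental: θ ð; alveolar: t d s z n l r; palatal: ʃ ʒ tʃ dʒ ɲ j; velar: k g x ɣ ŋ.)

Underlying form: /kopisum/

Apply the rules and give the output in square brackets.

Rule 1: /u/ before nasal /m/ → [ũ]
After rule 1: kopisũm
Rule 2: no segment meets the rule's conditions; no change.

[kopisũm]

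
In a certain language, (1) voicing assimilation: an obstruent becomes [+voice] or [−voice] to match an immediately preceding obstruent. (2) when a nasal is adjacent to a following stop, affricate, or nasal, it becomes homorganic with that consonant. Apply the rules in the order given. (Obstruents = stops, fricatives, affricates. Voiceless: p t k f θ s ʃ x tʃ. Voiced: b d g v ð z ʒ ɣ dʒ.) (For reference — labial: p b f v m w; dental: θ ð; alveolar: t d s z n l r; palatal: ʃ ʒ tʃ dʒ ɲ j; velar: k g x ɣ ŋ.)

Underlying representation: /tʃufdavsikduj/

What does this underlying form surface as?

Rule 1: /d/ after /f/ (voiceless) → [t]
Rule 1: /s/ after /v/ (voiced) → [z]
Rule 1: /d/ after /k/ (voiceless) → [t]
After rule 1: tʃuftavziktuj
Rule 2: no segment meets the rule's conditions; no change.

[tʃuftavziktuj]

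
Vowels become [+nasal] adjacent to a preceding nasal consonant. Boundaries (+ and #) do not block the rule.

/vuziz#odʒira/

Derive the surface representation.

no segment meets the rule's conditions; no change.

[vuziz#odʒira]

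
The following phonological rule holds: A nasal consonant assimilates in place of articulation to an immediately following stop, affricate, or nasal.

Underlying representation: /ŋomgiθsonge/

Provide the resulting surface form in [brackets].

/m/ before /g/ (velar) → [ŋ]
/n/ before /g/ (velar) → [ŋ]

[ŋoŋgiθsoŋge]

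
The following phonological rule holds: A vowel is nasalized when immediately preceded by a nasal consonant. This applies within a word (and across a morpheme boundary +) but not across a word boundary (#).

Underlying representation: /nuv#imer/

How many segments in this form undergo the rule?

2

/u/ after nasal /n/ → [ũ]
/e/ after nasal /m/ → [ẽ]
2 segments change.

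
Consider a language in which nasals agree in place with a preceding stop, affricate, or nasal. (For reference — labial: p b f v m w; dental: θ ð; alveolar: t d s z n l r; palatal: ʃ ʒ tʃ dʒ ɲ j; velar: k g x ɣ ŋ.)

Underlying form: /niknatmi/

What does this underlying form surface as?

/n/ after /k/ (velar) → [ŋ]
/m/ after /t/ (alveolar) → [n]

[nikŋatni]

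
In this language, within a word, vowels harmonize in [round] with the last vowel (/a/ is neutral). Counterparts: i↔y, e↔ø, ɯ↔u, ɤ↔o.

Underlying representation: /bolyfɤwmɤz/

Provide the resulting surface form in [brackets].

/o/ harmonizes with /ɤ/ ([-round]) → [ɤ]
/y/ harmonizes with /ɤ/ ([-round]) → [i]

[bɤlifɤwmɤz]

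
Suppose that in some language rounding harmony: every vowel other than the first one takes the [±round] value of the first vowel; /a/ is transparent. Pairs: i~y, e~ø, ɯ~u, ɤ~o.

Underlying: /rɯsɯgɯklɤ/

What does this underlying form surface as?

no segment meets the rule's conditions; no change.

[rɯsɯgɯklɤ]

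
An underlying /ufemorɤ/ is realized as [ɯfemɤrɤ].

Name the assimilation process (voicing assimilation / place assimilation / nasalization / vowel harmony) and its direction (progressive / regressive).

/u/→[ɯ] /o/→[ɤ].
Vowels agree with the last vowel, so the harmony is regressive.

vowel harmony, regressive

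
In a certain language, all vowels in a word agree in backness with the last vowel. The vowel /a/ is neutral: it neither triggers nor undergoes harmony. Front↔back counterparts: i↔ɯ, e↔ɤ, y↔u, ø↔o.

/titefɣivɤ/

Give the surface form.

/i/ harmonizes with /ɤ/ ([+back]) → [ɯ]
/e/ harmonizes with /ɤ/ ([+back]) → [ɤ]
/i/ harmonizes with /ɤ/ ([+back]) → [ɯ]

[tɯtɤfɣɯvɤ]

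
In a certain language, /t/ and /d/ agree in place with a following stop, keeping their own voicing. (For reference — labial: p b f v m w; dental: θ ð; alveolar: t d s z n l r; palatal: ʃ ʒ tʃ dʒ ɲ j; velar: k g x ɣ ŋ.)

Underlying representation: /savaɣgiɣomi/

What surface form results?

[savaɣgiɣomi]

no segment meets the rule's conditions; no change.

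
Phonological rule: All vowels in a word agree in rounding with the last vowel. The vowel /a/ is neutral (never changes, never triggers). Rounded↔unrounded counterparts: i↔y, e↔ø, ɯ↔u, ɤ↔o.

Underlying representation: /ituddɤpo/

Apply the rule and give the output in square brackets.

/i/ harmonizes with /o/ ([+round]) → [y]
/ɤ/ harmonizes with /o/ ([+round]) → [o]

[ytuddopo]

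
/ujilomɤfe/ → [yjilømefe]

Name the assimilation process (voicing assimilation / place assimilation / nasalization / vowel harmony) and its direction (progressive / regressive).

vowel harmony, regressive

/u/→[y] /o/→[ø] /ɤ/→[e].
Vowels agree with the last vowel, so the harmony is regressive.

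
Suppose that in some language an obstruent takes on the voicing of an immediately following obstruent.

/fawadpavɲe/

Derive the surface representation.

[fawatpavɲe]

/d/ before /p/ (voiceless) → [t]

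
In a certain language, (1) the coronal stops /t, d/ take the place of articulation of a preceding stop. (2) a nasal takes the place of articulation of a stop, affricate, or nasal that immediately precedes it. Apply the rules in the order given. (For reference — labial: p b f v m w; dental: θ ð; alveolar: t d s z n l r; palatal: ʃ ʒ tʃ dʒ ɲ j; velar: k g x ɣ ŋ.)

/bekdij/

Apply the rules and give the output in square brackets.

[bekgij]

Rule 1: /d/ after /k/ (velar) → [g]
After rule 1: bekgij
Rule 2: no segment meets the rule's conditions; no change.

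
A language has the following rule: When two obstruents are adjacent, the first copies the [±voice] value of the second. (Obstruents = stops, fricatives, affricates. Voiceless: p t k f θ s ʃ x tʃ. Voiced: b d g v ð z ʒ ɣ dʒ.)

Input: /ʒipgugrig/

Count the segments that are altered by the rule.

1

/p/ before /g/ (voiced) → [b]
1 segment changes.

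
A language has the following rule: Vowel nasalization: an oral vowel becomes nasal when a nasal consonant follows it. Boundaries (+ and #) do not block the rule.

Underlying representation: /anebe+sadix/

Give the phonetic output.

/a/ before nasal /n/ → [ã]

[ãnebe+sadix]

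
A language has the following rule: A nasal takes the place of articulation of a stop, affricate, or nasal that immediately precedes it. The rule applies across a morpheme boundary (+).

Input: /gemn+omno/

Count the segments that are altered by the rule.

/n/ after /m/ (labial) → [m]
/n/ after /m/ (labial) → [m]
2 segments change.

2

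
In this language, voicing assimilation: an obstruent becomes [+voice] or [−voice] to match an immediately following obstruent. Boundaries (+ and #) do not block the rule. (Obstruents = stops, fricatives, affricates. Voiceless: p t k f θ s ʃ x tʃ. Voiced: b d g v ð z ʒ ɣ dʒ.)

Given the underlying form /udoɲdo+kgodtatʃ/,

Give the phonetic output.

[udoɲdo+ggottatʃ]

/k/ before /g/ (voiced) → [g]
/d/ before /t/ (voiceless) → [t]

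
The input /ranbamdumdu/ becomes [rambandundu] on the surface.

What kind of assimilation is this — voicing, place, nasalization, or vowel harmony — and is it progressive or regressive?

/n/→[m] /m/→[n] /m/→[n].
Each target copies a feature from the following segment, so the direction is regressive.

place assimilation, regressive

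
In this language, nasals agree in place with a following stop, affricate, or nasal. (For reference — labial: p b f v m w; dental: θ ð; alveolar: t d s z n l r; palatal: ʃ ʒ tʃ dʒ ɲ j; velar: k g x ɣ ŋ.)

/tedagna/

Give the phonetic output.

[tedagna]

no segment meets the rule's conditions; no change.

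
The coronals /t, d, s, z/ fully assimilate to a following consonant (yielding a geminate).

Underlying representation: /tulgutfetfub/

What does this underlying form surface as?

/t/ before /f/ → [f] (total assimilation)
/t/ before /f/ → [f] (total assimilation)

[tulguffeffub]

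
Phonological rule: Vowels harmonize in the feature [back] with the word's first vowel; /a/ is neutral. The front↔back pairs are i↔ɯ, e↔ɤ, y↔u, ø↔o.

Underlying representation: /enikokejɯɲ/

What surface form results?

/o/ harmonizes with /e/ ([-back]) → [ø]
/ɯ/ harmonizes with /e/ ([-back]) → [i]

[enikøkejiɲ]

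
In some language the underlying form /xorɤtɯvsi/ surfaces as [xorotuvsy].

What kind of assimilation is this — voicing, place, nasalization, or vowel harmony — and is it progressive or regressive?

/ɤ/→[o] /ɯ/→[u] /i/→[y].
Vowels agree with the first vowel, so the harmony is progressive.

vowel harmony, progressive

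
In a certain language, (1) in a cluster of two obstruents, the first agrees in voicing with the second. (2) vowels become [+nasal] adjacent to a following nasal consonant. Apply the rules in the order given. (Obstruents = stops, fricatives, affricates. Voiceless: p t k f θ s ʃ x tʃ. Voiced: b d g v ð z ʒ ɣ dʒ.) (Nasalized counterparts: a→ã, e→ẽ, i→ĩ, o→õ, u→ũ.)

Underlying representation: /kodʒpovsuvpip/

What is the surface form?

[kotʃpofsufpip]

Rule 1: /dʒ/ before /p/ (voiceless) → [tʃ]
Rule 1: /v/ before /s/ (voiceless) → [f]
Rule 1: /v/ before /p/ (voiceless) → [f]
After rule 1: kotʃpofsufpip
Rule 2: no segment meets the rule's conditions; no change.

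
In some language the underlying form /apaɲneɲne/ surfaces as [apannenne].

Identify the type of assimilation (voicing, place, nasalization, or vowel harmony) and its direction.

/ɲ/→[n] /ɲ/→[n].
Each target copies a feature from the following segment, so the direction is regressive.

place assimilation, regressive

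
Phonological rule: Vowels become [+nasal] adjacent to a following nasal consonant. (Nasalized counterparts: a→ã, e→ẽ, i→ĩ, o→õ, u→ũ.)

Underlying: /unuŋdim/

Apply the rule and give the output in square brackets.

[ũnũŋdĩm]

/u/ before nasal /n/ → [ũ]
/u/ before nasal /ŋ/ → [ũ]
/i/ before nasal /m/ → [ĩ]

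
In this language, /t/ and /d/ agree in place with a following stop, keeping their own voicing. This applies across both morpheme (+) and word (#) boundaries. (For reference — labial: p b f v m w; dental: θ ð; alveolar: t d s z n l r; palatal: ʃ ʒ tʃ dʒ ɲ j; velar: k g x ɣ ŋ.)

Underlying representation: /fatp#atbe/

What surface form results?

/t/ before /p/ (labial) → [p]
/t/ before /b/ (labial) → [p]

[fapp#apbe]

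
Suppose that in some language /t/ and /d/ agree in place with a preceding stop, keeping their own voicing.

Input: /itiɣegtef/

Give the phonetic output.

[itiɣegkef]

/t/ after /g/ (velar) → [k]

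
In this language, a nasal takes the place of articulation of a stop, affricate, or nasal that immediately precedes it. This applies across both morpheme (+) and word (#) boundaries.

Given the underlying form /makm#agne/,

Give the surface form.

/m/ after /k/ (velar) → [ŋ]
/n/ after /g/ (velar) → [ŋ]

[makŋ#agŋe]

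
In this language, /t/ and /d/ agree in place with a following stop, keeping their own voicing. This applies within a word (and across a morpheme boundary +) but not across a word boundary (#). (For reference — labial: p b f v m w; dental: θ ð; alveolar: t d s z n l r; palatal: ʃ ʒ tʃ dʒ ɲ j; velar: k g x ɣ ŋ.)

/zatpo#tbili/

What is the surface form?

/t/ before /p/ (labial) → [p]
/t/ before /b/ (labial) → [p]

[zappo#pbili]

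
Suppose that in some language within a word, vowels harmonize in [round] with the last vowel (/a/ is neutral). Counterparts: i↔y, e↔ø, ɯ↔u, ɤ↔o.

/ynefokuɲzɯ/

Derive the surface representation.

/y/ harmonizes with /ɯ/ ([-round]) → [i]
/o/ harmonizes with /ɯ/ ([-round]) → [ɤ]
/u/ harmonizes with /ɯ/ ([-round]) → [ɯ]

[inefɤkɯɲzɯ]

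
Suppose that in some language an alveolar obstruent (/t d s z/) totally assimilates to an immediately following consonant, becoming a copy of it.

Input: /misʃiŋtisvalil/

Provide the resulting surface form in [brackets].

/s/ before /ʃ/ → [ʃ] (total assimilation)
/s/ before /v/ → [v] (total assimilation)

[miʃʃiŋtivvalil]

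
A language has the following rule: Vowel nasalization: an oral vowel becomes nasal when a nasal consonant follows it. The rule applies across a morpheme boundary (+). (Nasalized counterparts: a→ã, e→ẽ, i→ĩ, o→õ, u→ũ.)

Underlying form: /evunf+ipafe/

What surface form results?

/u/ before nasal /n/ → [ũ]

[evũnf+ipafe]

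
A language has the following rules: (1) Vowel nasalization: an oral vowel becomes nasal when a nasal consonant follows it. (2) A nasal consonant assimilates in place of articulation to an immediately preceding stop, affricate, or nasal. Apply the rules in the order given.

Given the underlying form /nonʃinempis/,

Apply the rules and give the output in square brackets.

[nõnʃĩnẽmpis]

Rule 1: /o/ before nasal /n/ → [õ]
Rule 1: /i/ before nasal /n/ → [ĩ]
Rule 1: /e/ before nasal /m/ → [ẽ]
After rule 1: nõnʃĩnẽmpis
Rule 2: no segment meets the rule's conditions; no change.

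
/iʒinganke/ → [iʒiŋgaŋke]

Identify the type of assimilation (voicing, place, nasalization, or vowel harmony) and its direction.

/n/→[ŋ] /n/→[ŋ].
Each target copies a feature from the following segment, so the direction is regressive.

place assimilation, regressive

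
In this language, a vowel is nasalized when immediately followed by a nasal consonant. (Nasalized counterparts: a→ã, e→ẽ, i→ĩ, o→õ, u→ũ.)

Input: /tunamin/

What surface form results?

/u/ before nasal /n/ → [ũ]
/a/ before nasal /m/ → [ã]
/i/ before nasal /n/ → [ĩ]

[tũnãmĩn]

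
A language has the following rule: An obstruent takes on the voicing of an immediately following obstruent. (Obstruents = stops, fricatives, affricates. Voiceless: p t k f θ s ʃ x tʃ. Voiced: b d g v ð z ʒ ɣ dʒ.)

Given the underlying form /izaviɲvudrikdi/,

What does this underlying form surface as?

/k/ before /d/ (voiced) → [g]

[izaviɲvudrigdi]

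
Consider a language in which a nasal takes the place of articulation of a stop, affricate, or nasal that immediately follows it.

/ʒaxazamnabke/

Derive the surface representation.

[ʒaxazannabke]

/m/ before /n/ (alveolar) → [n]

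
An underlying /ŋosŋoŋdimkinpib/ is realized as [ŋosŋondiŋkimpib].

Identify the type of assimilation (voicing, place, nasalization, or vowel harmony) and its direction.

/ŋ/→[n] /m/→[ŋ] /n/→[m].
Each target copies a feature from the following segment, so the direction is regressive.

place assimilation, regressive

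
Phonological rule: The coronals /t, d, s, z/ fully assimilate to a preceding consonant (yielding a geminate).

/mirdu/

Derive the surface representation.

[mirru]

/d/ after /r/ → [r] (total assimilation)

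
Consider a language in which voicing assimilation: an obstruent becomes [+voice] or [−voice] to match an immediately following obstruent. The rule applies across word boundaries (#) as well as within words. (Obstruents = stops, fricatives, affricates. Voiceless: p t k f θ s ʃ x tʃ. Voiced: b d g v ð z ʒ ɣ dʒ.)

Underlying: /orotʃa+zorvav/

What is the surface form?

no segment meets the rule's conditions; no change.

[orotʃa+zorvav]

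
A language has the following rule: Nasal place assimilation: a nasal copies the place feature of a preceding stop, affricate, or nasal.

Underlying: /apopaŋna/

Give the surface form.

[apopaŋŋa]

/n/ after /ŋ/ (velar) → [ŋ]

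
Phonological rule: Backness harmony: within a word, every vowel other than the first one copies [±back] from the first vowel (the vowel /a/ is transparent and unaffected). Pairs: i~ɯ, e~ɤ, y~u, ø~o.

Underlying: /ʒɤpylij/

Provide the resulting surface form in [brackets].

/y/ harmonizes with /ɤ/ ([+back]) → [u]
/i/ harmonizes with /ɤ/ ([+back]) → [ɯ]

[ʒɤpulɯj]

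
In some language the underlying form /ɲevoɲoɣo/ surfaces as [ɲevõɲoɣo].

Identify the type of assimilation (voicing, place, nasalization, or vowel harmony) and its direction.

nasalization, regressive

/o/→[õ].
Each target copies a feature from the following segment, so the direction is regressive.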